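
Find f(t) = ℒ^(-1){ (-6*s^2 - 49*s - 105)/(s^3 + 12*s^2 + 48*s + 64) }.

Factor the denominator: s^3 + 12*s^2 + 48*s + 64 = (s + 4)^3.
Partial fraction decomposition gives [-6/(s + 4)] + [-1/(s + 4)^2] + [-5/(s + 4)^3].
Invert each term: -6/(s + 4) ↔ -6e^(-4t); -1/(s + 4)^2 ↔ -t·e^(-4t); -5/(s + 4)^3 ↔ (-5/2)t^2·e^(-4t).

f(t) = -5*t^2*exp(-4*t)/2 - t*exp(-4*t) - 6*exp(-4*t)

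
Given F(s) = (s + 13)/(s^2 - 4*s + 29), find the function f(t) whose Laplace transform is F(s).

Complete the square in the denominator: s^2 - 4*s + 29 = (s - 2)^2 + 5^2.
Split the numerator to match: s + 13 = 1·(s - 2) + 3·5.
Invert each term: 1·(s - 2)/((s - 2)^2 + 25) ↔ e^(2t)cos(5t); 3·5/((s - 2)^2 + 25) ↔ 3e^(2t)sin(5t).

f(t) = 3*exp(2*t)*sin(5*t) + exp(2*t)*cos(5*t)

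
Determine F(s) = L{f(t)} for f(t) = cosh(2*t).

L{cosh(2t)} = s/(s^2 - 4).

F(s) = s/(s^2 - 4)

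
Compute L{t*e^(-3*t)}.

L{e^(-3t)} = 1/(s + 3).
Then apply L{t·g(t)} = -d/ds[G(s)] with G(s) = 1/(s + 3):
differentiating 1 time and applying the sign gives (s + 3)^(-2).

(s + 3)^(-2)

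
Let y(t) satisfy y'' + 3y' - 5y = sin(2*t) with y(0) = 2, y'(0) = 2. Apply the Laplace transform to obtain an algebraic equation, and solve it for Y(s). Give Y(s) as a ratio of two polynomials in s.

Laplace-transform each side.
Using L{y''} = s^2 Y - s·y(0) - y'(0) and L{y'} = sY - y(0), with y(0) = 2, y'(0) = 2, the left side becomes (s^2 + 3*s - 5)Y - (2*s + 8).
The right side is L{sin(2*t)} = 2/(s^2 + 4).
So (s^2 + 3*s - 5)Y = 2/(s^2 + 4) + (2*s + 8).
Isolate Y and clear denominators.

Y(s) = (2*s^3 + 8*s^2 + 8*s + 34)/(s^4 + 3*s^3 - s^2 + 12*s - 20)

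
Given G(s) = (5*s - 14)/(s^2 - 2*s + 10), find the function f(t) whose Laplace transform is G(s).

f(t) = -3*exp(t)*sin(3*t) + 5*exp(t)*cos(3*t)

Complete the square in the denominator: s^2 - 2*s + 10 = (s - 1)^2 + 3^2.
Split the numerator to match: 5*s - 14 = 5·(s - 1) - 3·3.
Invert each term: 5·(s - 1)/((s - 1)^2 + 9) ↔ 5e^(t)cos(3t); -3·3/((s - 1)^2 + 9) ↔ -3e^(t)sin(3t).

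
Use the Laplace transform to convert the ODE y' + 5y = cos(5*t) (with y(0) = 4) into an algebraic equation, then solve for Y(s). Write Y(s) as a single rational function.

Y(s) = (4*s^2 + s + 100)/(s^3 + 5*s^2 + 25*s + 125)

Take the Laplace transform of both sides.
Using L{y'} = sY - y(0) = sY - 4, the left side becomes (s + 5)Y - (4).
The right side is L{cos(5*t)} = s/(s^2 + 25).
So (s + 5)Y = s/(s^2 + 25) + (4).
Solve for Y(s) and write it as one ratio of polynomials.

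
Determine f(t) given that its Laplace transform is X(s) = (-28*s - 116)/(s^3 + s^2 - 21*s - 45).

Factor the denominator: s^3 + s^2 - 21*s - 45 = (s - 5)*(s + 3)^2.
Partial fraction decomposition gives [4/(s + 3)] + [4/(s + 3)^2] + [-4/(s - 5)].
Invert each term: 4/(s + 3) ↔ 4e^(-3t); 4/(s + 3)^2 ↔ 4t·e^(-3t); -4/(s - 5) ↔ -4e^(5t).

f(t) = 4*t*exp(-3*t) - 4*exp(5*t) + 4*exp(-3*t)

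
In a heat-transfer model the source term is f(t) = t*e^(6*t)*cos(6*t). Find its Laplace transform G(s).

G(s) = s*(s - 12)/(s^2 - 12*s + 72)^2

L{cos(6t)} = s/(s^2 + 36).
Multiplying by e^(6t) shifts s → s - 6, so L{e^(6*t)*cos(6*t)} = (s - 6)/((s - 6)^2 + 36).
Then apply L{t·g(t)} = -d/ds[H(s)] with H(s) = (s - 6)/((s - 6)^2 + 36):
differentiating 1 time and applying the sign gives s*(s - 12)/(s^2 - 12*s + 72)^2.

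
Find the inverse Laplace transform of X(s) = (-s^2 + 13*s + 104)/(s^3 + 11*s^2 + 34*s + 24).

Factor the denominator: s^3 + 11*s^2 + 34*s + 24 = (s + 1)*(s + 4)*(s + 6).
Partial fraction decomposition gives [6/(s + 1)] + [-1/(s + 6)] + [-6/(s + 4)].
Invert each term: 6/(s + 1) ↔ 6e^(-t); -1/(s + 6) ↔ -e^(-6t); -6/(s + 4) ↔ -6e^(-4t).

6*exp(-t) - 6*exp(-4*t) - exp(-6*t)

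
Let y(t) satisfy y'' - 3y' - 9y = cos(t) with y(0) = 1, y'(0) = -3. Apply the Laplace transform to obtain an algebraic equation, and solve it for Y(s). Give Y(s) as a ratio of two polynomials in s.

Apply the Laplace transform to the equation.
With L{y''} = s^2 Y - s·y(0) - y'(0) and L{y'} = sY - y(0), with y(0) = 1, y'(0) = -3: the LHS transforms to (s^2 - 3*s - 9)Y - (s - 6).
The right side is L{cos(t)} = s/(s^2 + 1).
So (s^2 - 3*s - 9)Y = s/(s^2 + 1) + (s - 6).
Solve for Y(s) and write it as one ratio of polynomials.

Y(s) = (s^3 - 6*s^2 + 2*s - 6)/(s^4 - 3*s^3 - 8*s^2 - 3*s - 9)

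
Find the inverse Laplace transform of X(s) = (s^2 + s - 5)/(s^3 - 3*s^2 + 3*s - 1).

Factor the denominator: s^3 - 3*s^2 + 3*s - 1 = (s - 1)^3.
Partial fraction decomposition gives [1/(s - 1)] + [3/(s - 1)^2] + [-3/(s - 1)^3].
Invert each term: 1/(s - 1) ↔ e^(t); 3/(s - 1)^2 ↔ 3t·e^(t); -3/(s - 1)^3 ↔ (-3/2)t^2·e^(t).

-3*t^2*exp(t)/2 + 3*t*exp(t) + exp(t)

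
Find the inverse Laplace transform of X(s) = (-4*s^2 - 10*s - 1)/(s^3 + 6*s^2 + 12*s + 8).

Factor the denominator: s^3 + 6*s^2 + 12*s + 8 = (s + 2)^3.
Partial fraction decomposition gives [-4/(s + 2)] + [6/(s + 2)^2] + [3/(s + 2)^3].
Invert each term: -4/(s + 2) ↔ -4e^(-2t); 6/(s + 2)^2 ↔ 6t·e^(-2t); 3/(s + 2)^3 ↔ (3/2)t^2·e^(-2t).

3*t^2*exp(-2*t)/2 + 6*t*exp(-2*t) - 4*exp(-2*t)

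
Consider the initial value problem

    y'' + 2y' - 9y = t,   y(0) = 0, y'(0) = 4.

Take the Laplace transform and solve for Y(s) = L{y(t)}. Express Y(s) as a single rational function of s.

Apply the Laplace transform to the equation.
Using L{y''} = s^2 Y - s·y(0) - y'(0) and L{y'} = sY - y(0), with y(0) = 0, y'(0) = 4, the left side becomes (s^2 + 2*s - 9)Y - (4).
The right side is L{t} = s^(-2).
So (s^2 + 2*s - 9)Y = s^(-2) + (4).
Isolate Y and clear denominators.

Y(s) = (4*s^2 + 1)/(s^4 + 2*s^3 - 9*s^2)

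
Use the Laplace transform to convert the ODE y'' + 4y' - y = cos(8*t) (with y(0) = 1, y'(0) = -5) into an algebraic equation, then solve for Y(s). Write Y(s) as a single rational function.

Y(s) = (s^3 - s^2 + 65*s - 64)/(s^4 + 4*s^3 + 63*s^2 + 256*s - 64)

Take the Laplace transform of both sides.
Using L{y''} = s^2 Y - s·y(0) - y'(0) and L{y'} = sY - y(0), with y(0) = 1, y'(0) = -5, the left side becomes (s^2 + 4*s - 1)Y - (s - 1).
The right side is L{cos(8*t)} = s/(s^2 + 64).
So (s^2 + 4*s - 1)Y = s/(s^2 + 64) + (s - 1).
Solve for Y(s) and write it as one ratio of polynomials.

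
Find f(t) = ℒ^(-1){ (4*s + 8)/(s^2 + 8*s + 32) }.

Complete the square in the denominator: s^2 + 8*s + 32 = (s + 4)^2 + 4^2.
Split the numerator to match: 4*s + 8 = 4·(s + 4) - 2·4.
Invert each term: 4·(s + 4)/((s + 4)^2 + 16) ↔ 4e^(-4t)cos(4t); -2·4/((s + 4)^2 + 16) ↔ -2e^(-4t)sin(4t).

f(t) = -2*exp(-4*t)*sin(4*t) + 4*exp(-4*t)*cos(4*t)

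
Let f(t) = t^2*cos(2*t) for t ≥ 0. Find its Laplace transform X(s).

L{cos(2t)} = s/(s^2 + 4).
Then apply L{t^2·g(t)} = (-1)^2 d^2/ds^2[G(s)] with G(s) = s/(s^2 + 4):
differentiating 2 times and applying the sign gives 2*s*(s^2 - 12)/(s^2 + 4)^3.

X(s) = 2*s*(s^2 - 12)/(s^2 + 4)^3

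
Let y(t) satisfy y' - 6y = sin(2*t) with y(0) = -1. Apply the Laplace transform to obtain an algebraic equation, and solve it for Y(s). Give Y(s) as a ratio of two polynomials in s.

Transform both sides with L{·}.
Using L{y'} = sY - y(0) = sY - (-1), the left side becomes (s - 6)Y - (-1).
The right side is L{sin(2*t)} = 2/(s^2 + 4).
So (s - 6)Y = 2/(s^2 + 4) + (-1).
Solve for Y(s) and write it as one ratio of polynomials.

Y(s) = (-s^2 - 2)/(s^3 - 6*s^2 + 4*s - 24)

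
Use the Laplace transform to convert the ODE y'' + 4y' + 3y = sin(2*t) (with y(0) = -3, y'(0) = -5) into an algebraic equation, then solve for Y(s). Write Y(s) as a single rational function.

Y(s) = (-3*s^3 - 17*s^2 - 12*s - 66)/(s^4 + 4*s^3 + 7*s^2 + 16*s + 12)

Take the Laplace transform of both sides.
Using L{y''} = s^2 Y - s·y(0) - y'(0) and L{y'} = sY - y(0), with y(0) = -3, y'(0) = -5, the left side becomes (s^2 + 4*s + 3)Y - (-3*s - 17).
The right side is L{sin(2*t)} = 2/(s^2 + 4).
So (s^2 + 4*s + 3)Y = 2/(s^2 + 4) + (-3*s - 17).
Isolate Y and clear denominators.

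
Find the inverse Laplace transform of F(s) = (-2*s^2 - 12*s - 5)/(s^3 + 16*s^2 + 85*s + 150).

Factor the denominator: s^3 + 16*s^2 + 85*s + 150 = (s + 5)^2*(s + 6).
Partial fraction decomposition gives [3/(s + 5)] + [5/(s + 5)^2] + [-5/(s + 6)].
Invert each term: 3/(s + 5) ↔ 3e^(-5t); 5/(s + 5)^2 ↔ 5t·e^(-5t); -5/(s + 6) ↔ -5e^(-6t).

5*t*exp(-5*t) + 3*exp(-5*t) - 5*exp(-6*t)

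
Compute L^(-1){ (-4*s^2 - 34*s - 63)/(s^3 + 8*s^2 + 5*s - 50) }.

-t*exp(-5*t) - 3*exp(2*t) - exp(-5*t)

Factor the denominator: s^3 + 8*s^2 + 5*s - 50 = (s - 2)*(s + 5)^2.
Partial fraction decomposition gives [-1/(s + 5)] + [-1/(s + 5)^2] + [-3/(s - 2)].
Invert each term: -1/(s + 5) ↔ -e^(-5t); -1/(s + 5)^2 ↔ -t·e^(-5t); -3/(s - 2) ↔ -3e^(2t).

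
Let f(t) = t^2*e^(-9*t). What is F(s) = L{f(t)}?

L{e^(-9t)} = 1/(s + 9).
Then apply L{t^2·g(t)} = (-1)^2 d^2/ds^2[G(s)] with G(s) = 1/(s + 9):
differentiating 2 times and applying the sign gives 2/(s + 9)^3.

F(s) = 2/(s + 9)^3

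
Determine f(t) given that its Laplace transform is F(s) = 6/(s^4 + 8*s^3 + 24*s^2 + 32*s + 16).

Rewrite the denominator: s^4 + 8*s^3 + 24*s^2 + 32*s + 16 = (s + 2)^4.
The form in (s + 2) signals a first-shifting-theorem factor e^(-2t).
Since L{t^3} = 3!/s^4 = 6/s^4, the inverse is t^3*e^(-2*t).

f(t) = t^3*exp(-2*t)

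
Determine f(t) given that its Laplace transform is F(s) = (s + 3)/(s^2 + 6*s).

Rewrite the denominator: s^2 + 6*s = (s + 3)^2 - 9.
The form in (s + 3) signals a first-shifting-theorem factor e^(-3t).
Since L{cosh(3t)} = s/(s^2 - 9), the inverse is e^(-3*t)*cosh(3*t).

f(t) = exp(-3*t)*cosh(3*t)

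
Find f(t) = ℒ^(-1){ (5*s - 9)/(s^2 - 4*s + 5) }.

f(t) = exp(2*t)*sin(t) + 5*exp(2*t)*cos(t)

Complete the square in the denominator: s^2 - 4*s + 5 = (s - 2)^2 + 1^2.
Split the numerator to match: 5*s - 9 = 5·(s - 2) + 1·1.
Invert each term: 5·(s - 2)/((s - 2)^2 + 1) ↔ 5e^(2t)cos(t); 1·1/((s - 2)^2 + 1) ↔ e^(2t)sin(t).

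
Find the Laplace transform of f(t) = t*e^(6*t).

(s - 6)^(-2)

L{e^(6t)} = 1/(s - 6).
Then apply L{t·g(t)} = -d/ds[G(s)] with G(s) = 1/(s - 6):
differentiating 1 time and applying the sign gives (s - 6)^(-2).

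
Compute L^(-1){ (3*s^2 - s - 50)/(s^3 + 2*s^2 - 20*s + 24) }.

-5*t*exp(2*t) + 2*exp(2*t) + exp(-6*t)

Factor the denominator: s^3 + 2*s^2 - 20*s + 24 = (s - 2)^2*(s + 6).
Partial fraction decomposition gives [2/(s - 2)] + [-5/(s - 2)^2] + [1/(s + 6)].
Invert each term: 2/(s - 2) ↔ 2e^(2t); -5/(s - 2)^2 ↔ -5t·e^(2t); 1/(s + 6) ↔ e^(-6t).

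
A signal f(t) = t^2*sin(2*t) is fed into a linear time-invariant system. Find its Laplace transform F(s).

L{sin(2t)} = 2/(s^2 + 4).
Then apply L{t^2·g(t)} = (-1)^2 d^2/ds^2[G(s)] with G(s) = 2/(s^2 + 4):
differentiating 2 times and applying the sign gives 4*(3*s^2 - 4)/(s^2 + 4)^3.

F(s) = 4*(3*s^2 - 4)/(s^2 + 4)^3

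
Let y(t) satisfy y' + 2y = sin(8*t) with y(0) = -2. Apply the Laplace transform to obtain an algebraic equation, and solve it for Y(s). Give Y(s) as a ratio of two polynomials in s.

Y(s) = (-2*s^2 - 120)/(s^3 + 2*s^2 + 64*s + 128)

Transform both sides with L{·}.
With L{y'} = sY - y(0) = sY - (-2): the LHS transforms to (s + 2)Y - (-2).
The right side is L{sin(8*t)} = 8/(s^2 + 64).
So (s + 2)Y = 8/(s^2 + 64) + (-2).
Isolate Y and clear denominators.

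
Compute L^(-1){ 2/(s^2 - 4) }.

Since L{sinh(2t)} = 2/(s^2 - 4), the inverse is sinh(2*t).

sinh(2*t)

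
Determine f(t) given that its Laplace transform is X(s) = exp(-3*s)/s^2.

f(t) = Heaviside(t - 3)*(t - 3)

The factor e^(-3s) signals a time shift by c = 3 (second shifting theorem).
L{t} = 1!/s^2 = 1/s^2, so L^-1{s^(-2)} = t.
Hence the inverse is u(t - 3) times that function evaluated at t - 3.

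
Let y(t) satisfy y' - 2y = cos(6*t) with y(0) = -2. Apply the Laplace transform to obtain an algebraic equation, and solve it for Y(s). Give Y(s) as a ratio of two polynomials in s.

Take the Laplace transform of both sides.
Using L{y'} = sY - y(0) = sY - (-2), the left side becomes (s - 2)Y - (-2).
The right side is L{cos(6*t)} = s/(s^2 + 36).
So (s - 2)Y = s/(s^2 + 36) + (-2).
Solve for Y(s) and write it as one ratio of polynomials.

Y(s) = (-2*s^2 + s - 72)/(s^3 - 2*s^2 + 36*s - 72)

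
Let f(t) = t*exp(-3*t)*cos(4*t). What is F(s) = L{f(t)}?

L{cos(4t)} = s/(s^2 + 16).
Multiplying by e^(-3t) shifts s → s + 3, so L{exp(-3*t)*cos(4*t)} = (s + 3)/((s + 3)^2 + 16).
Then apply L{t·g(t)} = -d/ds[G(s)] with G(s) = (s + 3)/((s + 3)^2 + 16):
differentiating 1 time and applying the sign gives (s - 1)*(s + 7)/(s^2 + 6*s + 25)^2.

F(s) = (s - 1)*(s + 7)/(s^2 + 6*s + 25)^2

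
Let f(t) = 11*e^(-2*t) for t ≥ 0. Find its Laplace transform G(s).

G(s) = 11/(s + 2)

L{11} = 11/s.
By the first shifting theorem, multiplying by e^(-2t) replaces s with s + 2.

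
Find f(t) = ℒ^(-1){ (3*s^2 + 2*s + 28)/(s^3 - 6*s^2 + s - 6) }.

Factor the denominator: s^3 - 6*s^2 + s - 6 = (s - 6)*(s^2 + 1).
Partial fraction decomposition gives [4/(s - 6)] + [-s/(s^2 + 1)] + [-4/(s^2 + 1)].
Invert each term: 4/(s - 6) ↔ 4e^(6t); -1·s/(s^2 + 1) ↔ -cos(t); -4·1/(s^2 + 1) ↔ -4sin(t).

f(t) = 4*exp(6*t) - 4*sin(t) - cos(t)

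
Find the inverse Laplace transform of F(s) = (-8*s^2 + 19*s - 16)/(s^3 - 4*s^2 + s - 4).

Factor the denominator: s^3 - 4*s^2 + s - 4 = (s - 4)*(s^2 + 1).
Partial fraction decomposition gives [-4/(s - 4)] + [-4*s/(s^2 + 1)] + [3/(s^2 + 1)].
Invert each term: -4/(s - 4) ↔ -4e^(4t); -4·s/(s^2 + 1) ↔ -4cos(t); 3·1/(s^2 + 1) ↔ 3sin(t).

-4*exp(4*t) + 3*sin(t) - 4*cos(t)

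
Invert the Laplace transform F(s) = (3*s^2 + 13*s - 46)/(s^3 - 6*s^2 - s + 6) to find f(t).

Factor the denominator: s^3 - 6*s^2 - s + 6 = (s - 6)*(s - 1)*(s + 1).
Partial fraction decomposition gives [-4/(s + 1)] + [3/(s - 1)] + [4/(s - 6)].
Invert each term: -4/(s + 1) ↔ -4e^(-t); 3/(s - 1) ↔ 3e^(t); 4/(s - 6) ↔ 4e^(6t).

f(t) = 4*exp(6*t) + 3*exp(t) - 4*exp(-t)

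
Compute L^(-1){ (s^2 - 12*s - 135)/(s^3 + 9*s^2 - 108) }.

3*t*exp(-6*t) - 2*exp(3*t) + 3*exp(-6*t)

Factor the denominator: s^3 + 9*s^2 - 108 = (s - 3)*(s + 6)^2.
Partial fraction decomposition gives [3/(s + 6)] + [3/(s + 6)^2] + [-2/(s - 3)].
Invert each term: 3/(s + 6) ↔ 3e^(-6t); 3/(s + 6)^2 ↔ 3t·e^(-6t); -2/(s - 3) ↔ -2e^(3t).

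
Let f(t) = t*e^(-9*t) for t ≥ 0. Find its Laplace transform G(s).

G(s) = (s + 9)^(-2)

L{e^(-9t)} = 1/(s + 9).
Then apply L{t·g(t)} = -d/ds[H(s)] with H(s) = 1/(s + 9):
differentiating 1 time and applying the sign gives (s + 9)^(-2).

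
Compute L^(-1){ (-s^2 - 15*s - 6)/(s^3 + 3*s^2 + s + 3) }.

-3*sin(t) - 4*cos(t) + 3*exp(-3*t)

Factor the denominator: s^3 + 3*s^2 + s + 3 = (s + 3)*(s^2 + 1).
Partial fraction decomposition gives [3/(s + 3)] + [-4*s/(s^2 + 1)] + [-3/(s^2 + 1)].
Invert each term: 3/(s + 3) ↔ 3e^(-3t); -4·s/(s^2 + 1) ↔ -4cos(t); -3·1/(s^2 + 1) ↔ -3sin(t).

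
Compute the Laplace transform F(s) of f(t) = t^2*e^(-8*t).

F(s) = 2/(s + 8)^3

L{t^2} = 2!/s^3 = 2/s^3.
By the first shifting theorem, multiplying by e^(-8t) replaces s with s + 8.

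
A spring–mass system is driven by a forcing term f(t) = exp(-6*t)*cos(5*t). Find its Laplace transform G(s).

L{cos(5t)} = s/(s^2 + 25).
By the first shifting theorem, multiplying by e^(-6t) replaces s with s + 6.

G(s) = (s + 6)/((s + 6)^2 + 25)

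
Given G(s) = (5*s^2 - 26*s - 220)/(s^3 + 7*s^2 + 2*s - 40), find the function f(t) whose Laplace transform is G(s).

Factor the denominator: s^3 + 7*s^2 + 2*s - 40 = (s - 2)*(s + 4)*(s + 5).
Partial fraction decomposition gives [-6/(s - 2)] + [6/(s + 4)] + [5/(s + 5)].
Invert each term: -6/(s - 2) ↔ -6e^(2t); 6/(s + 4) ↔ 6e^(-4t); 5/(s + 5) ↔ 5e^(-5t).

f(t) = -6*exp(2*t) + 6*exp(-4*t) + 5*exp(-5*t)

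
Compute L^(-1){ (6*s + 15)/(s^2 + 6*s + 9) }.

Factor the denominator: s^2 + 6*s + 9 = (s + 3)^2.
Partial fraction decomposition gives [6/(s + 3)] + [-3/(s + 3)^2].
Invert each term: 6/(s + 3) ↔ 6e^(-3t); -3/(s + 3)^2 ↔ -3t·e^(-3t).

-3*t*exp(-3*t) + 6*exp(-3*t)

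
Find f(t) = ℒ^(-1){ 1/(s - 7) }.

f(t) = exp(7*t)

Since L{e^(7t)} = 1/(s - 7), the inverse is e^(7*t).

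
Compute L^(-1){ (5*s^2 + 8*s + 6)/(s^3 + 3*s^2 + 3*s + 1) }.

3*t^2*exp(-t)/2 - 2*t*exp(-t) + 5*exp(-t)

Factor the denominator: s^3 + 3*s^2 + 3*s + 1 = (s + 1)^3.
Partial fraction decomposition gives [5/(s + 1)] + [-2/(s + 1)^2] + [3/(s + 1)^3].
Invert each term: 5/(s + 1) ↔ 5e^(-t); -2/(s + 1)^2 ↔ -2t·e^(-t); 3/(s + 1)^3 ↔ (3/2)t^2·e^(-t).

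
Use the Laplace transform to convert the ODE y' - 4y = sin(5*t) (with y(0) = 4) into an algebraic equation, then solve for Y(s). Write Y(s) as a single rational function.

Transform both sides with L{·}.
With L{y'} = sY - y(0) = sY - 4: the LHS transforms to (s - 4)Y - (4).
The right side is L{sin(5*t)} = 5/(s^2 + 25).
So (s - 4)Y = 5/(s^2 + 25) + (4).
Solve for Y(s) and write it as one ratio of polynomials.

Y(s) = (4*s^2 + 105)/(s^3 - 4*s^2 + 25*s - 100)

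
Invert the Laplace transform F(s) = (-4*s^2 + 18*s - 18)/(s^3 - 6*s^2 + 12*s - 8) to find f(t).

Factor the denominator: s^3 - 6*s^2 + 12*s - 8 = (s - 2)^3.
Partial fraction decomposition gives [-4/(s - 2)] + [2/(s - 2)^2] + [2/(s - 2)^3].
Invert each term: -4/(s - 2) ↔ -4e^(2t); 2/(s - 2)^2 ↔ 2t·e^(2t); 2/(s - 2)^3 ↔ (1)t^2·e^(2t).

f(t) = t^2*exp(2*t) + 2*t*exp(2*t) - 4*exp(2*t)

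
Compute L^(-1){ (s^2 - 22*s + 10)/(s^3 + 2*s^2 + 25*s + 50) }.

-4*sin(5*t) - cos(5*t) + 2*exp(-2*t)

Factor the denominator: s^3 + 2*s^2 + 25*s + 50 = (s + 2)*(s^2 + 25).
Partial fraction decomposition gives [2/(s + 2)] + [-s/(s^2 + 25)] + [-20/(s^2 + 25)].
Invert each term: 2/(s + 2) ↔ 2e^(-2t); -1·s/(s^2 + 25) ↔ -cos(5t); -4·5/(s^2 + 25) ↔ -4sin(5t).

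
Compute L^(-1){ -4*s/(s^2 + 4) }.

-4*cos(2*t)

Since L{cos(2t)} = s/(s^2 + 4), the inverse is cos(2*t), scaled by -4.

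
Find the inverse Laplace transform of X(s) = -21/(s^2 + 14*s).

-3*exp(-7*t)*sinh(7*t)

Rewrite the denominator: s^2 + 14*s = (s + 7)^2 - 49.
The form in (s + 7) signals a first-shifting-theorem factor e^(-7t).
Since L{sinh(7t)} = 7/(s^2 - 49), the inverse is e^(-7*t)*sinh(7*t), scaled by -3.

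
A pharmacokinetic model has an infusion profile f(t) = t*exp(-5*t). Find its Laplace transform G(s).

G(s) = (s + 5)^(-2)

L{e^(-5t)} = 1/(s + 5).
Then apply L{t·g(t)} = -d/ds[H(s)] with H(s) = 1/(s + 5):
differentiating 1 time and applying the sign gives (s + 5)^(-2).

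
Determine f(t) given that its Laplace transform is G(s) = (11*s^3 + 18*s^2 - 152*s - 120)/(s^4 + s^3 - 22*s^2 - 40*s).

f(t) = 3*exp(5*t) + 3 + 6*exp(-2*t) - exp(-4*t)

Factor the denominator: s^4 + s^3 - 22*s^2 - 40*s = s*(s - 5)*(s + 2)*(s + 4).
Partial fraction decomposition gives [3/(s - 5)] + [-1/(s + 4)] + [3/s] + [6/(s + 2)].
Invert each term: 3/(s - 5) ↔ 3e^(5t); -1/(s + 4) ↔ -e^(-4t); 3/(s - 0) ↔ 3e^(0t); 6/(s + 2) ↔ 6e^(-2t).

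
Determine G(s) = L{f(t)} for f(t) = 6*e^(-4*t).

G(s) = 6/(s + 4)

L{6} = 6/s.
By the first shifting theorem, multiplying by e^(-4t) replaces s with s + 4.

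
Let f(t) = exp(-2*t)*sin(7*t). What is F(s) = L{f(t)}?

L{sin(7t)} = 7/(s^2 + 49).
By the first shifting theorem, multiplying by e^(-2t) replaces s with s + 2.

F(s) = 7/((s + 2)^2 + 49)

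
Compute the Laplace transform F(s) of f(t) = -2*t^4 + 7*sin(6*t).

F(s) = 42/(s^2 + 36) - 48/s^5

By linearity of the Laplace transform, transform each term separately.
(7)·[L{sin(6t)} = 6/(s^2 + 36)]; (-2)·[L{t^4} = 4!/s^5 = 24/s^5].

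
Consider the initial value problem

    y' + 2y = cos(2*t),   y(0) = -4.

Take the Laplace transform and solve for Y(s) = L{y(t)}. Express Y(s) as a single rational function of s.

Y(s) = (-4*s^2 + s - 16)/(s^3 + 2*s^2 + 4*s + 8)

Apply the Laplace transform to the equation.
With L{y'} = sY - y(0) = sY - (-4): the LHS transforms to (s + 2)Y - (-4).
The right side is L{cos(2*t)} = s/(s^2 + 4).
So (s + 2)Y = s/(s^2 + 4) + (-4).
Isolate Y and clear denominators.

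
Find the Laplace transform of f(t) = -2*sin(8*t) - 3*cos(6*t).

-3*s/(s^2 + 36) - 16/(s^2 + 64)

Apply the Laplace transform termwise.
(-3)·[L{cos(6t)} = s/(s^2 + 36)]; (-2)·[L{sin(8t)} = 8/(s^2 + 64)].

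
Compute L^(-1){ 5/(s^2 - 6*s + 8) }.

Rewrite the denominator: s^2 - 6*s + 8 = (s - 3)^2 - 1.
The form in (s - 3) signals a first-shifting-theorem factor e^(3t).
Since L{sinh(t)} = 1/(s^2 - 1), the inverse is e^(3*t)*sinh(t), scaled by 5.

5*exp(3*t)*sinh(t)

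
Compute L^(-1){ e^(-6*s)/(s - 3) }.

The factor e^(-6s) signals a time shift by c = 6 (second shifting theorem).
L{e^(3t)} = 1/(s - 3), so L^-1{1/(s - 3)} = e^(3*t).
Hence the inverse is u(t - 6) times that function evaluated at t - 6.

Heaviside(t - 6)*(exp(3*t - 18))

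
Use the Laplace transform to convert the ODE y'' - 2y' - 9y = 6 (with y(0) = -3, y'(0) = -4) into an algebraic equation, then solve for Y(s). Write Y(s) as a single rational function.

Y(s) = (-3*s^2 + 2*s + 6)/(s^3 - 2*s^2 - 9*s)

Laplace-transform each side.
Using L{y''} = s^2 Y - s·y(0) - y'(0) and L{y'} = sY - y(0), with y(0) = -3, y'(0) = -4, the left side becomes (s^2 - 2*s - 9)Y - (-3*s + 2).
The right side is L{6} = 6/s.
So (s^2 - 2*s - 9)Y = 6/s + (-3*s + 2).
Divide through and combine into a single rational function.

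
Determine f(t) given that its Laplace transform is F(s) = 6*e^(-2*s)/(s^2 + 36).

The factor e^(-2s) signals a time shift by c = 2 (second shifting theorem).
L{sin(6t)} = 6/(s^2 + 36), so L^-1{6/(s^2 + 36)} = sin(6*t).
Hence the inverse is u(t - 2) times that function evaluated at t - 2.

f(t) = Heaviside(t - 2)*(sin(6*t - 12))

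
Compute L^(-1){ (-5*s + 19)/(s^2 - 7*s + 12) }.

-exp(4*t) - 4*exp(3*t)

Factor the denominator: s^2 - 7*s + 12 = (s - 4)*(s - 3).
Partial fraction decomposition gives [-1/(s - 4)] + [-4/(s - 3)].
Invert each term: -1/(s - 4) ↔ -e^(4t); -4/(s - 3) ↔ -4e^(3t).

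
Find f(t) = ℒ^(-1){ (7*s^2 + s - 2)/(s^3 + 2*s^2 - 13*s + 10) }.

Factor the denominator: s^3 + 2*s^2 - 13*s + 10 = (s - 2)*(s - 1)*(s + 5).
Partial fraction decomposition gives [4/(s + 5)] + [-1/(s - 1)] + [4/(s - 2)].
Invert each term: 4/(s + 5) ↔ 4e^(-5t); -1/(s - 1) ↔ -e^(t); 4/(s - 2) ↔ 4e^(2t).

f(t) = 4*exp(2*t) - exp(t) + 4*exp(-5*t)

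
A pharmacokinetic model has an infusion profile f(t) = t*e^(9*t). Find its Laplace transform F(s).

F(s) = (s - 9)^(-2)

L{e^(9t)} = 1/(s - 9).
Then apply L{t·g(t)} = -d/ds[G(s)] with G(s) = 1/(s - 9):
differentiating 1 time and applying the sign gives (s - 9)^(-2).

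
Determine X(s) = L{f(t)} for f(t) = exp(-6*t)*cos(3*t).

X(s) = (s + 6)/((s + 6)^2 + 9)

L{cos(3t)} = s/(s^2 + 9).
By the first shifting theorem, multiplying by e^(-6t) replaces s with s + 6.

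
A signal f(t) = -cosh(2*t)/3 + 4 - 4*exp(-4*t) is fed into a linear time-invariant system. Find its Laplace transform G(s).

Apply the Laplace transform termwise.
L{4} = 4/s; (-1/3)·[L{cosh(2t)} = s/(s^2 - 4)]; (-4)·[L{e^(-4t)} = 1/(s + 4)].

G(s) = -s/(3*(s^2 - 4)) - 4/(s + 4) + 4/s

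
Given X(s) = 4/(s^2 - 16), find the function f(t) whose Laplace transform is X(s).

f(t) = sinh(4*t)

Since L{sinh(4t)} = 4/(s^2 - 16), the inverse is sinh(4*t).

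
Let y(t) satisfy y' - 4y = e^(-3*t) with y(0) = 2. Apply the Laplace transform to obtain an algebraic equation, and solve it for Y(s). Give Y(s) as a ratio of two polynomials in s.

Y(s) = (2*s + 7)/(s^2 - s - 12)

Take the Laplace transform of both sides.
With L{y'} = sY - y(0) = sY - 2: the LHS transforms to (s - 4)Y - (2).
The right side is L{e^(-3*t)} = 1/(s + 3).
So (s - 4)Y = 1/(s + 3) + (2).
Divide through and combine into a single rational function.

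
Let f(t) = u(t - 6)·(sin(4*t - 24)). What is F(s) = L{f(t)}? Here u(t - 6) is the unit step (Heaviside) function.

F(s) = 4*exp(-6*s)/(s^2 + 16)

By the second shifting theorem, L{u(t - c)·g(t - c)} = e^(-cs)·G(s) with c = 6 and G(s) = L{g(t)}.
L{sin(4t)} = 4/(s^2 + 16).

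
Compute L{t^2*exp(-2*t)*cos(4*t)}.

2*(s + 2)*(s^2 + 4*s - 44)/(s^2 + 4*s + 20)^3

L{cos(4t)} = s/(s^2 + 16).
Multiplying by e^(-2t) shifts s → s + 2, so L{exp(-2*t)*cos(4*t)} = (s + 2)/((s + 2)^2 + 16).
Then apply L{t^2·g(t)} = (-1)^2 d^2/ds^2[H(s)] with H(s) = (s + 2)/((s + 2)^2 + 16):
differentiating 2 times and applying the sign gives 2*(s + 2)*(s^2 + 4*s - 44)/(s^2 + 4*s + 20)^3.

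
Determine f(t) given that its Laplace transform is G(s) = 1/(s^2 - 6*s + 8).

f(t) = exp(3*t)*sinh(t)

Rewrite the denominator: s^2 - 6*s + 8 = (s - 3)^2 - 1.
The form in (s - 3) signals a first-shifting-theorem factor e^(3t).
Since L{sinh(t)} = 1/(s^2 - 1), the inverse is exp(3*t)*sinh(t).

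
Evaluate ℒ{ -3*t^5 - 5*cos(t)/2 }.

-5*s/(2*(s^2 + 1)) - 360/s^6

Apply the Laplace transform termwise.
(-5/2)·[L{cos(t)} = s/(s^2 + 1)]; (-3)·[L{t^5} = 5!/s^6 = 120/s^6].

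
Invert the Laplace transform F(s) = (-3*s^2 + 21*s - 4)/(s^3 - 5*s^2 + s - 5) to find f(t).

Factor the denominator: s^3 - 5*s^2 + s - 5 = (s - 5)*(s^2 + 1).
Partial fraction decomposition gives [1/(s - 5)] + [-4*s/(s^2 + 1)] + [1/(s^2 + 1)].
Invert each term: 1/(s - 5) ↔ e^(5t); -4·s/(s^2 + 1) ↔ -4cos(t); 1·1/(s^2 + 1) ↔ sin(t).

f(t) = exp(5*t) + sin(t) - 4*cos(t)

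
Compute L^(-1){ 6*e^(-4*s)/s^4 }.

Heaviside(t - 4)*((t - 4)^3)

The factor e^(-4s) signals a time shift by c = 4 (second shifting theorem).
L{t^3} = 3!/s^4 = 6/s^4, so L^-1{6/s^4} = t^3.
Hence the inverse is u(t - 4) times that function evaluated at t - 4.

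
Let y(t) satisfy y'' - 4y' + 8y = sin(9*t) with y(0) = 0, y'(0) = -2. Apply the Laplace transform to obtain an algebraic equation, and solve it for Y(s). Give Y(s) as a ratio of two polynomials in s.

Laplace-transform each side.
Using L{y''} = s^2 Y - s·y(0) - y'(0) and L{y'} = sY - y(0), with y(0) = 0, y'(0) = -2, the left side becomes (s^2 - 4*s + 8)Y - (-2).
The right side is L{sin(9*t)} = 9/(s^2 + 81).
So (s^2 - 4*s + 8)Y = 9/(s^2 + 81) + (-2).
Isolate Y and clear denominators.

Y(s) = (-2*s^2 - 153)/(s^4 - 4*s^3 + 89*s^2 - 324*s + 648)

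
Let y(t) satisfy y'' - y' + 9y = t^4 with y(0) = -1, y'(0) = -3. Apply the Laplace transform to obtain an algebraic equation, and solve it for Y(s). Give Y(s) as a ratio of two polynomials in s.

Transform both sides with L{·}.
The derivative rules (L{y''} = s^2 Y - s·y(0) - y'(0) and L{y'} = sY - y(0), with y(0) = -1, y'(0) = -3) turn the left side into (s^2 - s + 9)Y - (-s - 2).
The right side is L{t^4} = 24/s^5.
So (s^2 - s + 9)Y = 24/s^5 + (-s - 2).
Divide through and combine into a single rational function.

Y(s) = (-s^6 - 2*s^5 + 24)/(s^7 - s^6 + 9*s^5)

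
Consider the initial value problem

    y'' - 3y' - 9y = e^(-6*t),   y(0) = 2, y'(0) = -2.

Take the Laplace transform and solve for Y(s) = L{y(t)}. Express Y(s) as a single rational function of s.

Y(s) = (2*s^2 + 4*s - 47)/(s^3 + 3*s^2 - 27*s - 54)

Laplace-transform each side.
With L{y''} = s^2 Y - s·y(0) - y'(0) and L{y'} = sY - y(0), with y(0) = 2, y'(0) = -2: the LHS transforms to (s^2 - 3*s - 9)Y - (2*s - 8).
The right side is L{e^(-6*t)} = 1/(s + 6).
So (s^2 - 3*s - 9)Y = 1/(s + 6) + (2*s - 8).
Solve for Y(s) and write it as one ratio of polynomials.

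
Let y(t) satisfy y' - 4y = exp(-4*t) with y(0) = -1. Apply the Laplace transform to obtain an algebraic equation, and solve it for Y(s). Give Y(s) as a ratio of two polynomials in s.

Transform both sides with L{·}.
The derivative rules (L{y'} = sY - y(0) = sY - (-1)) turn the left side into (s - 4)Y - (-1).
The right side is L{exp(-4*t)} = 1/(s + 4).
So (s - 4)Y = 1/(s + 4) + (-1).
Divide through and combine into a single rational function.

Y(s) = (-s - 3)/(s^2 - 16)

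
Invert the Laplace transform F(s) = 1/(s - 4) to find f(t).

f(t) = exp(4*t)

Since L{e^(4t)} = 1/(s - 4), the inverse is e^(4*t).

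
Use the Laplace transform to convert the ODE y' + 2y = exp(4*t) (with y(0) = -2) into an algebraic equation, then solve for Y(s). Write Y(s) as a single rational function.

Y(s) = (-2*s + 9)/(s^2 - 2*s - 8)

Apply the Laplace transform to the equation.
With L{y'} = sY - y(0) = sY - (-2): the LHS transforms to (s + 2)Y - (-2).
The right side is L{exp(4*t)} = 1/(s - 4).
So (s + 2)Y = 1/(s - 4) + (-2).
Isolate Y and clear denominators.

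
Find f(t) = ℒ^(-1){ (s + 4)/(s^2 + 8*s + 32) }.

Rewrite the denominator: s^2 + 8*s + 32 = (s + 4)^2 + 16.
The form in (s + 4) signals a first-shifting-theorem factor e^(-4t).
Since L{cos(4t)} = s/(s^2 + 16), the inverse is e^(-4*t)*cos(4*t).

f(t) = exp(-4*t)*cos(4*t)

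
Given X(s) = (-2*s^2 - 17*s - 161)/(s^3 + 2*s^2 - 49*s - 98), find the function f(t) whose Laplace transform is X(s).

f(t) = -3*exp(7*t) + 3*exp(-2*t) - 2*exp(-7*t)

Factor the denominator: s^3 + 2*s^2 - 49*s - 98 = (s - 7)*(s + 2)*(s + 7).
Partial fraction decomposition gives [-3/(s - 7)] + [3/(s + 2)] + [-2/(s + 7)].
Invert each term: -3/(s - 7) ↔ -3e^(7t); 3/(s + 2) ↔ 3e^(-2t); -2/(s + 7) ↔ -2e^(-7t).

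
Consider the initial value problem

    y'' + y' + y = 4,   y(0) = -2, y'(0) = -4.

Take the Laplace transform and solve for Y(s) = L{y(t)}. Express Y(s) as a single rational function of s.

Y(s) = (-2*s^2 - 6*s + 4)/(s^3 + s^2 + s)

Laplace-transform each side.
Using L{y''} = s^2 Y - s·y(0) - y'(0) and L{y'} = sY - y(0), with y(0) = -2, y'(0) = -4, the left side becomes (s^2 + s + 1)Y - (-2*s - 6).
The right side is L{4} = 4/s.
So (s^2 + s + 1)Y = 4/s + (-2*s - 6).
Divide through and combine into a single rational function.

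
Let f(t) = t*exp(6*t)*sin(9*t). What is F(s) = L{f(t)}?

L{sin(9t)} = 9/(s^2 + 81).
Multiplying by e^(6t) shifts s → s - 6, so L{exp(6*t)*sin(9*t)} = 9/((s - 6)^2 + 81).
Then apply L{t·g(t)} = -d/ds[G(s)] with G(s) = 9/((s - 6)^2 + 81):
differentiating 1 time and applying the sign gives 18*(s - 6)/(s^2 - 12*s + 117)^2.

F(s) = 18*(s - 6)/(s^2 - 12*s + 117)^2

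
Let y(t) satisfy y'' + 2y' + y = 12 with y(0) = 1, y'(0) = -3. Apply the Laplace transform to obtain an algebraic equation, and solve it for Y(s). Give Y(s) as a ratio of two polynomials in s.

Apply the Laplace transform to the equation.
With L{y''} = s^2 Y - s·y(0) - y'(0) and L{y'} = sY - y(0), with y(0) = 1, y'(0) = -3: the LHS transforms to (s^2 + 2*s + 1)Y - (s - 1).
The right side is L{12} = 12/s.
So (s^2 + 2*s + 1)Y = 12/s + (s - 1).
Solve for Y(s) and write it as one ratio of polynomials.

Y(s) = (s^2 - s + 12)/(s^3 + 2*s^2 + s)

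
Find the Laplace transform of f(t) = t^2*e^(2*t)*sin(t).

L{sin(t)} = 1/(s^2 + 1).
Multiplying by e^(2t) shifts s → s - 2, so L{e^(2*t)*sin(t)} = 1/((s - 2)^2 + 1).
Then apply L{t^2·g(t)} = (-1)^2 d^2/ds^2[G(s)] with G(s) = 1/((s - 2)^2 + 1):
differentiating 2 times and applying the sign gives 2*(3*s^2 - 12*s + 11)/(s^2 - 4*s + 5)^3.

2*(3*s^2 - 12*s + 11)/(s^2 - 4*s + 5)^3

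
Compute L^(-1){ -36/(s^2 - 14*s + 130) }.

Rewrite the denominator: s^2 - 14*s + 130 = (s - 7)^2 + 81.
The form in (s - 7) signals a first-shifting-theorem factor e^(7t).
Since L{sin(9t)} = 9/(s^2 + 81), the inverse is exp(7*t)*sin(9*t), scaled by -4.

-4*exp(7*t)*sin(9*t)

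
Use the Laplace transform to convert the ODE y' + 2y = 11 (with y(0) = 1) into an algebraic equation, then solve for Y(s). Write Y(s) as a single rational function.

Y(s) = (s + 11)/(s^2 + 2*s)

Take the Laplace transform of both sides.
Using L{y'} = sY - y(0) = sY - 1, the left side becomes (s + 2)Y - (1).
The right side is L{11} = 11/s.
So (s + 2)Y = 11/s + (1).
Isolate Y and clear denominators.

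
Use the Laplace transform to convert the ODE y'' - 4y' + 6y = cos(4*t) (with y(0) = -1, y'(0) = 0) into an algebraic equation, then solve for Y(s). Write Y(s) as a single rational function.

Y(s) = (-s^3 + 4*s^2 - 15*s + 64)/(s^4 - 4*s^3 + 22*s^2 - 64*s + 96)

Transform both sides with L{·}.
Using L{y''} = s^2 Y - s·y(0) - y'(0) and L{y'} = sY - y(0), with y(0) = -1, y'(0) = 0, the left side becomes (s^2 - 4*s + 6)Y - (-s + 4).
The right side is L{cos(4*t)} = s/(s^2 + 16).
So (s^2 - 4*s + 6)Y = s/(s^2 + 16) + (-s + 4).
Solve for Y(s) and write it as one ratio of polynomials.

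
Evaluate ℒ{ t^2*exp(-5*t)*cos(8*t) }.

L{cos(8t)} = s/(s^2 + 64).
Multiplying by e^(-5t) shifts s → s + 5, so L{exp(-5*t)*cos(8*t)} = (s + 5)/((s + 5)^2 + 64).
Then apply L{t^2·g(t)} = (-1)^2 d^2/ds^2[G(s)] with G(s) = (s + 5)/((s + 5)^2 + 64):
differentiating 2 times and applying the sign gives 2*(s + 5)*(s^2 + 10*s - 167)/(s^2 + 10*s + 89)^3.

2*(s + 5)*(s^2 + 10*s - 167)/(s^2 + 10*s + 89)^3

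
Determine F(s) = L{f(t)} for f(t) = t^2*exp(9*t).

L{e^(9t)} = 1/(s - 9).
Then apply L{t^2·g(t)} = (-1)^2 d^2/ds^2[G(s)] with G(s) = 1/(s - 9):
differentiating 2 times and applying the sign gives 2/(s - 9)^3.

F(s) = 2/(s - 9)^3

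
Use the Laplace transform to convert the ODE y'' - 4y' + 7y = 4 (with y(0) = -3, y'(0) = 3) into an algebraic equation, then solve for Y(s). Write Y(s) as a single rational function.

Apply the Laplace transform to the equation.
The derivative rules (L{y''} = s^2 Y - s·y(0) - y'(0) and L{y'} = sY - y(0), with y(0) = -3, y'(0) = 3) turn the left side into (s^2 - 4*s + 7)Y - (-3*s + 15).
The right side is L{4} = 4/s.
So (s^2 - 4*s + 7)Y = 4/s + (-3*s + 15).
Isolate Y and clear denominators.

Y(s) = (-3*s^2 + 15*s + 4)/(s^3 - 4*s^2 + 7*s)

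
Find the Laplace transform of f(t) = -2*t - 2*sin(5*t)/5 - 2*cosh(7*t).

-2*s/(s^2 - 49) - 2/(s^2 + 25) - 2/s^2

Apply the Laplace transform termwise.
(-2/5)·[L{sin(5t)} = 5/(s^2 + 25)]; (-2)·[L{cosh(7t)} = s/(s^2 - 49)]; (-2)·[L{t} = 1!/s^2 = 1/s^2].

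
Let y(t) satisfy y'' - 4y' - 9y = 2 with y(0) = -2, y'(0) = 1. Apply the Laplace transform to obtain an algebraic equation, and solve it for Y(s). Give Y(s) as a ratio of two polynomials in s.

Apply the Laplace transform to the equation.
The derivative rules (L{y''} = s^2 Y - s·y(0) - y'(0) and L{y'} = sY - y(0), with y(0) = -2, y'(0) = 1) turn the left side into (s^2 - 4*s - 9)Y - (-2*s + 9).
The right side is L{2} = 2/s.
So (s^2 - 4*s - 9)Y = 2/s + (-2*s + 9).
Divide through and combine into a single rational function.

Y(s) = (-2*s^2 + 9*s + 2)/(s^3 - 4*s^2 - 9*s)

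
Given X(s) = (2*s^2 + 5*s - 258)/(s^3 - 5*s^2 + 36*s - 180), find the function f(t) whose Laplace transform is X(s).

Factor the denominator: s^3 - 5*s^2 + 36*s - 180 = (s - 5)*(s^2 + 36).
Partial fraction decomposition gives [-3/(s - 5)] + [5*s/(s^2 + 36)] + [30/(s^2 + 36)].
Invert each term: -3/(s - 5) ↔ -3e^(5t); 5·s/(s^2 + 36) ↔ 5cos(6t); 5·6/(s^2 + 36) ↔ 5sin(6t).

f(t) = -3*exp(5*t) + 5*sin(6*t) + 5*cos(6*t)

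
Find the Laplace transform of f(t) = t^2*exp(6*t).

L{e^(6t)} = 1/(s - 6).
Then apply L{t^2·g(t)} = (-1)^2 d^2/ds^2[G(s)] with G(s) = 1/(s - 6):
differentiating 2 times and applying the sign gives 2/(s - 6)^3.

2/(s - 6)^3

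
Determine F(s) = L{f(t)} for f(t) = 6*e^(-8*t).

L{6} = 6/s.
By the first shifting theorem, multiplying by e^(-8t) replaces s with s + 8.

F(s) = 6/(s + 8)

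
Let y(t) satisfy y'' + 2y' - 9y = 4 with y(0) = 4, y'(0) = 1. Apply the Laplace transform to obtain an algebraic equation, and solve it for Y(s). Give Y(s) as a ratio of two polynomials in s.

Apply the Laplace transform to the equation.
With L{y''} = s^2 Y - s·y(0) - y'(0) and L{y'} = sY - y(0), with y(0) = 4, y'(0) = 1: the LHS transforms to (s^2 + 2*s - 9)Y - (4*s + 9).
The right side is L{4} = 4/s.
So (s^2 + 2*s - 9)Y = 4/s + (4*s + 9).
Isolate Y and clear denominators.

Y(s) = (4*s^2 + 9*s + 4)/(s^3 + 2*s^2 - 9*s)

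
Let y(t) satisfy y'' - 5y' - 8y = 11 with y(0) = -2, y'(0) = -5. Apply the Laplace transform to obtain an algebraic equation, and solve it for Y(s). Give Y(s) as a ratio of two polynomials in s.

Y(s) = (-2*s^2 + 5*s + 11)/(s^3 - 5*s^2 - 8*s)

Transform both sides with L{·}.
Using L{y''} = s^2 Y - s·y(0) - y'(0) and L{y'} = sY - y(0), with y(0) = -2, y'(0) = -5, the left side becomes (s^2 - 5*s - 8)Y - (-2*s + 5).
The right side is L{11} = 11/s.
So (s^2 - 5*s - 8)Y = 11/s + (-2*s + 5).
Isolate Y and clear denominators.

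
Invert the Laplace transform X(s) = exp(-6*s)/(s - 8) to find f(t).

The factor e^(-6s) signals a time shift by c = 6 (second shifting theorem).
L{e^(8t)} = 1/(s - 8), so L^-1{1/(s - 8)} = exp(8*t).
Hence the inverse is u(t - 6) times that function evaluated at t - 6.

f(t) = Heaviside(t - 6)*(exp(8*t - 48))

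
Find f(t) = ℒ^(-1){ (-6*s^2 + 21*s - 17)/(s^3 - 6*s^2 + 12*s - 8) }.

f(t) = t^2*exp(2*t)/2 - 3*t*exp(2*t) - 6*exp(2*t)

Factor the denominator: s^3 - 6*s^2 + 12*s - 8 = (s - 2)^3.
Partial fraction decomposition gives [-6/(s - 2)] + [-3/(s - 2)^2] + [(s - 2)^(-3)].
Invert each term: -6/(s - 2) ↔ -6e^(2t); -3/(s - 2)^2 ↔ -3t·e^(2t); 1/(s - 2)^3 ↔ (1/2)t^2·e^(2t).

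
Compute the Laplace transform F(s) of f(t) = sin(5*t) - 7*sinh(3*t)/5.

F(s) = 5/(s^2 + 25) - 21/(5*(s^2 - 9))

Apply the Laplace transform termwise.
L{sin(5t)} = 5/(s^2 + 25); (-7/5)·[L{sinh(3t)} = 3/(s^2 - 9)].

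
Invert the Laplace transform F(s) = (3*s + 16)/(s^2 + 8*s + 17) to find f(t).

f(t) = 4*exp(-4*t)*sin(t) + 3*exp(-4*t)*cos(t)

Complete the square in the denominator: s^2 + 8*s + 17 = (s + 4)^2 + 1^2.
Split the numerator to match: 3*s + 16 = 3·(s + 4) + 4·1.
Invert each term: 3·(s + 4)/((s + 4)^2 + 1) ↔ 3e^(-4t)cos(t); 4·1/((s + 4)^2 + 1) ↔ 4e^(-4t)sin(t).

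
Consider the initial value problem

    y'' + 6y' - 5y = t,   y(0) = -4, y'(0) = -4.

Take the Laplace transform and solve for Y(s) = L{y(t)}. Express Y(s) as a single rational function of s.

Transform both sides with L{·}.
The derivative rules (L{y''} = s^2 Y - s·y(0) - y'(0) and L{y'} = sY - y(0), with y(0) = -4, y'(0) = -4) turn the left side into (s^2 + 6*s - 5)Y - (-4*s - 28).
The right side is L{t} = s^(-2).
So (s^2 + 6*s - 5)Y = s^(-2) + (-4*s - 28).
Solve for Y(s) and write it as one ratio of polynomials.

Y(s) = (-4*s^3 - 28*s^2 + 1)/(s^4 + 6*s^3 - 5*s^2)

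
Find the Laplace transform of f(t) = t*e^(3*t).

L{e^(3t)} = 1/(s - 3).
Then apply L{t·g(t)} = -d/ds[H(s)] with H(s) = 1/(s - 3):
differentiating 1 time and applying the sign gives (s - 3)^(-2).

(s - 3)^(-2)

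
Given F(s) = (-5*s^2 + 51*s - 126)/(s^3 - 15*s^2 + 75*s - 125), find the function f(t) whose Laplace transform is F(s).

f(t) = 2*t^2*exp(5*t) + t*exp(5*t) - 5*exp(5*t)

Factor the denominator: s^3 - 15*s^2 + 75*s - 125 = (s - 5)^3.
Partial fraction decomposition gives [-5/(s - 5)] + [(s - 5)^(-2)] + [4/(s - 5)^3].
Invert each term: -5/(s - 5) ↔ -5e^(5t); 1/(s - 5)^2 ↔ t·e^(5t); 4/(s - 5)^3 ↔ (2)t^2·e^(5t).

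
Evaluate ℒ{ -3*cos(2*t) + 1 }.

-3*s/(s^2 + 4) + 1/s

Apply the Laplace transform termwise.
L{1} = 1/s; (-3)·[L{cos(2t)} = s/(s^2 + 4)].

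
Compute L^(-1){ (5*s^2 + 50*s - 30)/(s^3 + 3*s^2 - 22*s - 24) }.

Factor the denominator: s^3 + 3*s^2 - 22*s - 24 = (s - 4)*(s + 1)*(s + 6).
Partial fraction decomposition gives [5/(s - 4)] + [3/(s + 1)] + [-3/(s + 6)].
Invert each term: 5/(s - 4) ↔ 5e^(4t); 3/(s + 1) ↔ 3e^(-t); -3/(s + 6) ↔ -3e^(-6t).

5*exp(4*t) + 3*exp(-t) - 3*exp(-6*t)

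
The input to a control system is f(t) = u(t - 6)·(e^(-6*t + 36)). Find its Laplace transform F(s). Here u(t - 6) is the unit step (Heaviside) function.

F(s) = exp(-6*s)/(s + 6)

By the second shifting theorem, L{u(t - c)·g(t - c)} = e^(-cs)·G(s) with c = 6 and G(s) = L{g(t)}.
L{e^(-6t)} = 1/(s + 6).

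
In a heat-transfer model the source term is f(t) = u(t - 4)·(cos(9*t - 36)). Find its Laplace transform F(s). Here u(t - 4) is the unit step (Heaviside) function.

F(s) = s*exp(-4*s)/(s^2 + 81)

By the second shifting theorem, L{u(t - c)·g(t - c)} = e^(-cs)·G(s) with c = 4 and G(s) = L{g(t)}.
L{cos(9t)} = s/(s^2 + 81).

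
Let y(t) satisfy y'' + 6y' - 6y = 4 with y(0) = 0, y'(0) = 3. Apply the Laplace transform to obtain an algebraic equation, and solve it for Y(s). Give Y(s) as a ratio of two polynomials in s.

Transform both sides with L{·}.
With L{y''} = s^2 Y - s·y(0) - y'(0) and L{y'} = sY - y(0), with y(0) = 0, y'(0) = 3: the LHS transforms to (s^2 + 6*s - 6)Y - (3).
The right side is L{4} = 4/s.
So (s^2 + 6*s - 6)Y = 4/s + (3).
Solve for Y(s) and write it as one ratio of polynomials.

Y(s) = (3*s + 4)/(s^3 + 6*s^2 - 6*s)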